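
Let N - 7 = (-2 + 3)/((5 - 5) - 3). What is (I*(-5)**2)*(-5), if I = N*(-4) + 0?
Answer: 10000/3 ≈ 3333.3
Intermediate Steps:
N = 20/3 (N = 7 + (-2 + 3)/((5 - 5) - 3) = 7 + 1/(0 - 3) = 7 + 1/(-3) = 7 + 1*(-1/3) = 7 - 1/3 = 20/3 ≈ 6.6667)
I = -80/3 (I = (20/3)*(-4) + 0 = -80/3 + 0 = -80/3 ≈ -26.667)
(I*(-5)**2)*(-5) = -80/3*(-5)**2*(-5) = -80/3*25*(-5) = -2000/3*(-5) = 10000/3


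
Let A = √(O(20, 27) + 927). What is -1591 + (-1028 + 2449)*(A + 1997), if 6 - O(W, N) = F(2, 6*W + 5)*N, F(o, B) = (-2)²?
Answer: 2836146 + 7105*√33 ≈ 2.8770e+6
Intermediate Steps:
F(o, B) = 4
O(W, N) = 6 - 4*N
A = 5*√33 (A = √((6 - 4*27) + 927) = √((6 - 108) + 927) = √(-102 + 927) = √825 = 5*√33 ≈ 28.723)
-1591 + (-1028 + 2449)*(A + 1997) = -1591 + (-1028 + 2449)*(5*√33 + 1997) = -1591 + 1421*(1997 + 5*√33) = -1591 + (2837737 + 7105*√33) = 2836146 + 7105*√33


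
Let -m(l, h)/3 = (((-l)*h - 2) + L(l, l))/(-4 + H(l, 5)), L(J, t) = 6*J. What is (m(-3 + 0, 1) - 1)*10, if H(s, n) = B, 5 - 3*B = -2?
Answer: -316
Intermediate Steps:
B = 7/3 (B = 5/3 - ⅓*(-2) = 5/3 + ⅔ = 7/3 ≈ 2.3333)
H(s, n) = 7/3
m(l, h) = -18/5 + 54*l/5 - 9*h*l/5 (m(l, h) = -3*(((-l)*h - 2) + 6*l)/(-4 + 7/3) = -3*((-h*l - 2) + 6*l)/(-5/3) = -3*((-2 - h*l) + 6*l)*(-3)/5 = -3*(-2 + 6*l - h*l)*(-3)/5 = -3*(6/5 - 18*l/5 + 3*h*l/5) = -18/5 + 54*l/5 - 9*h*l/5)
(m(-3 + 0, 1) - 1)*10 = ((-18/5 + 54*(-3 + 0)/5 - 9/5*1*(-3 + 0)) - 1)*10 = ((-18/5 + (54/5)*(-3) - 9/5*1*(-3)) - 1)*10 = ((-18/5 - 162/5 + 27/5) - 1)*10 = (-153/5 - 1)*10 = -158/5*10 = -316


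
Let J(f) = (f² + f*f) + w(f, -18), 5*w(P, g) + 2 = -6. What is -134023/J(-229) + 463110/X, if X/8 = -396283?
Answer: -591824317645/415623195532 ≈ -1.4239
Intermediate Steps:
X = -3170264 (X = 8*(-396283) = -3170264)
w(P, g) = -8/5 (w(P, g) = -⅖ + (⅕)*(-6) = -⅖ - 6/5 = -8/5)
J(f) = -8/5 + 2*f² (J(f) = (f² + f*f) - 8/5 = (f² + f²) - 8/5 = 2*f² - 8/5 = -8/5 + 2*f²)
-134023/J(-229) + 463110/X = -134023/(-8/5 + 2*(-229)²) + 463110/(-3170264) = -134023/(-8/5 + 2*52441) + 463110*(-1/3170264) = -134023/(-8/5 + 104882) - 231555/1585132 = -134023/524402/5 - 231555/1585132 = -134023*5/524402 - 231555/1585132 = -670115/524402 - 231555/1585132 = -591824317645/415623195532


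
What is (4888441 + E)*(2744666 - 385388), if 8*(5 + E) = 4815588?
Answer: 12953343362391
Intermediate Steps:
E = 1203887/2 (E = -5 + (⅛)*4815588 = -5 + 1203897/2 = 1203887/2 ≈ 6.0194e+5)
(4888441 + E)*(2744666 - 385388) = (4888441 + 1203887/2)*(2744666 - 385388) = (10980769/2)*2359278 = 12953343362391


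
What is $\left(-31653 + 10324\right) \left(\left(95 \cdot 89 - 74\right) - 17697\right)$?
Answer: $198700964$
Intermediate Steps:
$\left(-31653 + 10324\right) \left(\left(95 \cdot 89 - 74\right) - 17697\right) = - 21329 \left(\left(8455 - 74\right) - 17697\right) = - 21329 \left(8381 - 17697\right) = \left(-21329\right) \left(-9316\right) = 198700964$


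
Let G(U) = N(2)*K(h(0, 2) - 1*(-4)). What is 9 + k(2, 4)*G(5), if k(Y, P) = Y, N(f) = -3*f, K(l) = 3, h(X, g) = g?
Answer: -27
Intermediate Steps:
G(U) = -18 (G(U) = -3*2*3 = -6*3 = -18)
9 + k(2, 4)*G(5) = 9 + 2*(-18) = 9 - 36 = -27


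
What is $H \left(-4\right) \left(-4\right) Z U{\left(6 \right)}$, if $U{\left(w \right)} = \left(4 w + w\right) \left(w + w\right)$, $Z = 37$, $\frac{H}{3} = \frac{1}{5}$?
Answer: $127872$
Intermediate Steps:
$H = \frac{3}{5} \approx 0.6$
$U{\left(w \right)} = 10 w^{2}$ ($U{\left(w \right)} = 5 w 2 w = 10 w^{2}$)
$H \left(-4\right) \left(-4\right) Z U{\left(6 \right)} = \frac{3}{5} \left(-4\right) \left(-4\right) 37 \cdot 10 \cdot 6^{2} = \left(- \frac{12}{5}\right) \left(-4\right) 37 \cdot 10 \cdot 36 = \frac{48}{5} \cdot 37 \cdot 360 = \frac{1776}{5} \cdot 360 = 127872$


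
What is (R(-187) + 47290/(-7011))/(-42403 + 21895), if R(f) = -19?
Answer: 180499/143781588 ≈ 0.0012554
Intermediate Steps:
(R(-187) + 47290/(-7011))/(-42403 + 21895) = (-19 + 47290/(-7011))/(-42403 + 21895) = (-19 + 47290*(-1/7011))/(-20508) = (-19 - 47290/7011)*(-1/20508) = -180499/7011*(-1/20508) = 180499/143781588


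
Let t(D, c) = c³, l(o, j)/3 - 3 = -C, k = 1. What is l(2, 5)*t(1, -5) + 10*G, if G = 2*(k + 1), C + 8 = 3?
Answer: -2960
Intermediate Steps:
C = -5 (C = -8 + 3 = -5)
l(o, j) = 24 (l(o, j) = 9 + 3*(-1*(-5)) = 9 + 3*5 = 9 + 15 = 24)
G = 4 (G = 2*(1 + 1) = 2*2 = 4)
l(2, 5)*t(1, -5) + 10*G = 24*(-5)³ + 10*4 = 24*(-125) + 40 = -3000 + 40 = -2960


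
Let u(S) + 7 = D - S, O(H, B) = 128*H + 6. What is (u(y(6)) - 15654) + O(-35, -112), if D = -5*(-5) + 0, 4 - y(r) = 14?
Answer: -20100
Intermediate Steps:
O(H, B) = 6 + 128*H
y(r) = -10 (y(r) = 4 - 1*14 = 4 - 14 = -10)
D = 25 (D = 25 + 0 = 25)
u(S) = 18 - S (u(S) = -7 + (25 - S) = 18 - S)
(u(y(6)) - 15654) + O(-35, -112) = ((18 - 1*(-10)) - 15654) + (6 + 128*(-35)) = ((18 + 10) - 15654) + (6 - 4480) = (28 - 15654) - 4474 = -15626 - 4474 = -20100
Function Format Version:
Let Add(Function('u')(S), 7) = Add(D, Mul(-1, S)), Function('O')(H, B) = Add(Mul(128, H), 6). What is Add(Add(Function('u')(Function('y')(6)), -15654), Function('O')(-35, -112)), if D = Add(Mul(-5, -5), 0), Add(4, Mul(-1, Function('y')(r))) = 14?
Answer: -20100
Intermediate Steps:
Function('O')(H, B) = Add(6, Mul(128, H))
Function('y')(r) = -10 (Function('y')(r) = Add(4, Mul(-1, 14)) = Add(4, -14) = -10)
D = 25 (D = Add(25, 0) = 25)
Function('u')(S) = Add(18, Mul(-1, S)) (Function('u')(S) = Add(-7, Add(25, Mul(-1, S))) = Add(18, Mul(-1, S)))
Add(Add(Function('u')(Function('y')(6)), -15654), Function('O')(-35, -112)) = Add(Add(Add(18, Mul(-1, -10)), -15654), Add(6, Mul(128, -35))) = Add(Add(Add(18, 10), -15654), Add(6, -4480)) = Add(Add(28, -15654), -4474) = Add(-15626, -4474) = -20100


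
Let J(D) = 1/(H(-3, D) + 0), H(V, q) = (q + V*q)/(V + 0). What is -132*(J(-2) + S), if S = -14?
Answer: 1947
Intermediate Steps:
H(V, q) = (q + V*q)/V
J(D) = 3/(2*D) (J(D) = 1/((D + D/(-3)) + 0) = 1/((D + D*(-1/3)) + 0) = 1/((D - D/3) + 0) = 1/(2*D/3 + 0) = 1/(2*D/3) = 3/(2*D))
-132*(J(-2) + S) = -132*((3/2)/(-2) - 14) = -132*((3/2)*(-1/2) - 14) = -132*(-3/4 - 14) = -132*(-59/4) = 1947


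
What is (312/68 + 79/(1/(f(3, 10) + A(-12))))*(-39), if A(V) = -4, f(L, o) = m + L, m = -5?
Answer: 311220/17 ≈ 18307.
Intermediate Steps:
f(L, o) = -5 + L
(312/68 + 79/(1/(f(3, 10) + A(-12))))*(-39) = (312/68 + 79/(1/((-5 + 3) - 4)))*(-39) = (312*(1/68) + 79/(1/(-2 - 4)))*(-39) = (78/17 + 79/(1/(-6)))*(-39) = (78/17 + 79/(-1/6))*(-39) = (78/17 + 79*(-6))*(-39) = (78/17 - 474)*(-39) = -7980/17*(-39) = 311220/17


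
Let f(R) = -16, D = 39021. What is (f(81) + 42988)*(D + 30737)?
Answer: 2997640776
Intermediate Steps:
(f(81) + 42988)*(D + 30737) = (-16 + 42988)*(39021 + 30737) = 42972*69758 = 2997640776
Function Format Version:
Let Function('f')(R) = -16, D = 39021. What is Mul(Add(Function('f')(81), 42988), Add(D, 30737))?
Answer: 2997640776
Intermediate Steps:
Mul(Add(Function('f')(81), 42988), Add(D, 30737)) = Mul(Add(-16, 42988), Add(39021, 30737)) = Mul(42972, 69758) = 2997640776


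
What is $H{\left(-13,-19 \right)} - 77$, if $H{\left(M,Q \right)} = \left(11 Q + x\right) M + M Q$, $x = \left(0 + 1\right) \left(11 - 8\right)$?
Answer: $2848$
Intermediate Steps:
$x = 3$ ($x = 1 \cdot 3 = 3$)
$H{\left(M,Q \right)} = M Q + M \left(3 + 11 Q\right)$ ($H{\left(M,Q \right)} = \left(11 Q + 3\right) M + M Q = \left(3 + 11 Q\right) M + M Q = M \left(3 + 11 Q\right) + M Q = M Q + M \left(3 + 11 Q\right)$)
$H{\left(-13,-19 \right)} - 77 = 3 \left(-13\right) \left(1 + 4 \left(-19\right)\right) - 77 = 3 \left(-13\right) \left(1 - 76\right) - 77 = 3 \left(-13\right) \left(-75\right) - 77 = 2925 - 77 = 2848$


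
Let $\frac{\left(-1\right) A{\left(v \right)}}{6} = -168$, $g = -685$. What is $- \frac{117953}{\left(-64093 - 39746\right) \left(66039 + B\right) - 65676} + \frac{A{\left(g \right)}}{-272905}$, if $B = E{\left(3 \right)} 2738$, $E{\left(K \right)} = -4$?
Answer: $- \frac{5733816662887}{1561083371393445} \approx -0.003673$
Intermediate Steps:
$B = -10952$ ($B = \left(-4\right) 2738 = -10952$)
$A{\left(v \right)} = 1008$ ($A{\left(v \right)} = \left(-6\right) \left(-168\right) = 1008$)
$- \frac{117953}{\left(-64093 - 39746\right) \left(66039 + B\right) - 65676} + \frac{A{\left(g \right)}}{-272905} = - \frac{117953}{\left(-64093 - 39746\right) \left(66039 - 10952\right) - 65676} + \frac{1008}{-272905} = - \frac{117953}{\left(-103839\right) 55087 - 65676} + 1008 \left(- \frac{1}{272905}\right) = - \frac{117953}{-5720178993 - 65676} - \frac{1008}{272905} = - \frac{117953}{-5720244669} - \frac{1008}{272905} = \left(-117953\right) \left(- \frac{1}{5720244669}\right) - \frac{1008}{272905} = \frac{117953}{5720244669} - \frac{1008}{272905} = - \frac{5733816662887}{1561083371393445}$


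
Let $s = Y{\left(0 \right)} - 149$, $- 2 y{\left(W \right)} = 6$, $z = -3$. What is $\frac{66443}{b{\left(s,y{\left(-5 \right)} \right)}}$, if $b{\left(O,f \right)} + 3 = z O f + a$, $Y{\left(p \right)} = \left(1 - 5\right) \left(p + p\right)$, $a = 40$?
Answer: $- \frac{66443}{1304} \approx -50.953$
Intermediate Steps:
$y{\left(W \right)} = -3$ ($y{\left(W \right)} = \left(- \frac{1}{2}\right) 6 = -3$)
$Y{\left(p \right)} = - 8 p$ ($Y{\left(p \right)} = - 4 \cdot 2 p = - 8 p$)
$s = -149$ ($s = \left(-8\right) 0 - 149 = 0 - 149 = -149$)
$b{\left(O,f \right)} = 37 - 3 O f$ ($b{\left(O,f \right)} = -3 + \left(- 3 O f + 40\right) = -3 - \left(-40 + 3 O f\right) = 37 - 3 O f$)
$\frac{66443}{b{\left(s,y{\left(-5 \right)} \right)}} = \frac{66443}{37 - \left(-447\right) \left(-3\right)} = \frac{66443}{37 - 1341} = \frac{66443}{-1304} = 66443 \left(- \frac{1}{1304}\right) = - \frac{66443}{1304}$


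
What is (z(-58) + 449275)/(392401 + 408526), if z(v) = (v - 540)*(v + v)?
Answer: 518643/800927 ≈ 0.64755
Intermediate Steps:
z(v) = 2*v*(-540 + v) (z(v) = (-540 + v)*(2*v) = 2*v*(-540 + v))
(z(-58) + 449275)/(392401 + 408526) = (2*(-58)*(-540 - 58) + 449275)/(392401 + 408526) = (2*(-58)*(-598) + 449275)/800927 = (69368 + 449275)*(1/800927) = 518643*(1/800927) = 518643/800927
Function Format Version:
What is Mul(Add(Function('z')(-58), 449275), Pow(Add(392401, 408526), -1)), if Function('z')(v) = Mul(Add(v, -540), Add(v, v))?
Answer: Rational(518643, 800927) ≈ 0.64755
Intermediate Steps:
Function('z')(v) = Mul(2, v, Add(-540, v)) (Function('z')(v) = Mul(Add(-540, v), Mul(2, v)) = Mul(2, v, Add(-540, v)))
Mul(Add(Function('z')(-58), 449275), Pow(Add(392401, 408526), -1)) = Mul(Add(Mul(2, -58, Add(-540, -58)), 449275), Pow(Add(392401, 408526), -1)) = Mul(Add(Mul(2, -58, -598), 449275), Pow(800927, -1)) = Mul(Add(69368, 449275), Rational(1, 800927)) = Mul(518643, Rational(1, 800927)) = Rational(518643, 800927)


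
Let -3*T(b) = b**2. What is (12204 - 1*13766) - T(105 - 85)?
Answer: -4286/3 ≈ -1428.7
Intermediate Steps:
T(b) = -b**2/3
(12204 - 1*13766) - T(105 - 85) = (12204 - 1*13766) - (-1)*(105 - 85)**2/3 = (12204 - 13766) - (-1)*20**2/3 = -1562 - (-1)*400/3 = -1562 - 1*(-400/3) = -1562 + 400/3 = -4286/3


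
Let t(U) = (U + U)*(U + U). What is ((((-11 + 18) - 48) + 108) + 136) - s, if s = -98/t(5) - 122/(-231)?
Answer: 2349869/11550 ≈ 203.45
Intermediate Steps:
t(U) = 4*U**2 (t(U) = (2*U)*(2*U) = 4*U**2)
s = -5219/11550 (s = -98/(4*5**2) - 122/(-231) = -98/(4*25) - 122*(-1/231) = -98/100 + 122/231 = -98*1/100 + 122/231 = -49/50 + 122/231 = -5219/11550 ≈ -0.45186)
((((-11 + 18) - 48) + 108) + 136) - s = ((((-11 + 18) - 48) + 108) + 136) - 1*(-5219/11550) = (((7 - 48) + 108) + 136) + 5219/11550 = ((-41 + 108) + 136) + 5219/11550 = (67 + 136) + 5219/11550 = 203 + 5219/11550 = 2349869/11550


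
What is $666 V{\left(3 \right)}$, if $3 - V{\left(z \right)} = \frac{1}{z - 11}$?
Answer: $\frac{8325}{4} \approx 2081.3$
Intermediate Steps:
$V{\left(z \right)} = 3 - \frac{1}{-11 + z}$ ($V{\left(z \right)} = 3 - \frac{1}{z - 11} = 3 - \frac{1}{-11 + z}$)
$666 V{\left(3 \right)} = 666 \frac{-34 + 3 \cdot 3}{-11 + 3} = 666 \frac{-34 + 9}{-8} = 666 \left(\left(- \frac{1}{8}\right) \left(-25\right)\right) = 666 \cdot \frac{25}{8} = \frac{8325}{4}$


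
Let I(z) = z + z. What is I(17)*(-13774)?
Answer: -468316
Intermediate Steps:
I(z) = 2*z
I(17)*(-13774) = (2*17)*(-13774) = 34*(-13774) = -468316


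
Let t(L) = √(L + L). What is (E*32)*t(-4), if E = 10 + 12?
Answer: 1408*I*√2 ≈ 1991.2*I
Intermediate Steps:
E = 22
t(L) = √2*√L (t(L) = √(2*L) = √2*√L)
(E*32)*t(-4) = (22*32)*(√2*√(-4)) = 704*(√2*(2*I)) = 704*(2*I*√2) = 1408*I*√2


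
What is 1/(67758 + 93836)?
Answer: 1/161594 ≈ 6.1883e-6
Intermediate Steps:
1/(67758 + 93836) = 1/161594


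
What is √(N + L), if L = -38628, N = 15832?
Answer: 2*I*√5699 ≈ 150.98*I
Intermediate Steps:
√(N + L) = √(15832 - 38628) = √(-22796) = 2*I*√5699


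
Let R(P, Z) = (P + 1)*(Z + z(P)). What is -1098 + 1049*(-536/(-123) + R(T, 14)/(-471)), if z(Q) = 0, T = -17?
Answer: 25568662/6437 ≈ 3972.1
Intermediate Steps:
R(P, Z) = Z*(1 + P) (R(P, Z) = (P + 1)*(Z + 0) = (1 + P)*Z = Z*(1 + P))
-1098 + 1049*(-536/(-123) + R(T, 14)/(-471)) = -1098 + 1049*(-536/(-123) + (14*(1 - 17))/(-471)) = -1098 + 1049*(-536*(-1/123) + (14*(-16))*(-1/471)) = -1098 + 1049*(536/123 - 224*(-1/471)) = -1098 + 1049*(536/123 + 224/471) = -1098 + 1049*(31112/6437) = -1098 + 32636488/6437 = 25568662/6437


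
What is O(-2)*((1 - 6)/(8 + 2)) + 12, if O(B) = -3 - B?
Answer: 25/2 ≈ 12.500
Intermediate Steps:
O(-2)*((1 - 6)/(8 + 2)) + 12 = (-3 - 1*(-2))*((1 - 6)/(8 + 2)) + 12 = (-3 + 2)*(-5/10) + 12 = -(-5)/10 + 12 = -1*(-1/2) + 12 = 1/2 + 12 = 25/2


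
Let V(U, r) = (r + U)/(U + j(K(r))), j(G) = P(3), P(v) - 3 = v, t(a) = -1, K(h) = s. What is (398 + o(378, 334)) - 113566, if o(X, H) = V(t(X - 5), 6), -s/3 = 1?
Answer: -113167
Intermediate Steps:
s = -3 (s = -3*1 = -3)
K(h) = -3
P(v) = 3 + v
j(G) = 6 (j(G) = 3 + 3 = 6)
V(U, r) = (U + r)/(6 + U) (V(U, r) = (r + U)/(U + 6) = (U + r)/(6 + U))
o(X, H) = 1 (o(X, H) = (-1 + 6)/(6 - 1) = 5/5 = (⅕)*5 = 1)
(398 + o(378, 334)) - 113566 = (398 + 1) - 113566 = 399 - 113566 = -113167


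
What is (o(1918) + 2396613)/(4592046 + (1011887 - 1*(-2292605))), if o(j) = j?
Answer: 2398531/7896538 ≈ 0.30374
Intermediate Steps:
(o(1918) + 2396613)/(4592046 + (1011887 - 1*(-2292605))) = (1918 + 2396613)/(4592046 + (1011887 - 1*(-2292605))) = 2398531/(4592046 + (1011887 + 2292605)) = 2398531/(4592046 + 3304492) = 2398531/7896538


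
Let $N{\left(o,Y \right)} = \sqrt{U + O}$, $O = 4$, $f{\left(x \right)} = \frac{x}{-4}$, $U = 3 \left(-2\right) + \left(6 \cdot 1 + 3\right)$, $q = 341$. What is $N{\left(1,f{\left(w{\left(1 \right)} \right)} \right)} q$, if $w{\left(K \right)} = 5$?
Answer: $341 \sqrt{7} \approx 902.2$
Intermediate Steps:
$U = 3$ ($U = -6 + \left(6 + 3\right) = -6 + 9 = 3$)
$f{\left(x \right)} = - \frac{x}{4}$ ($f{\left(x \right)} = x \left(- \frac{1}{4}\right) = - \frac{x}{4}$)
$N{\left(o,Y \right)} = \sqrt{7}$ ($N{\left(o,Y \right)} = \sqrt{3 + 4} = \sqrt{7}$)
$N{\left(1,f{\left(w{\left(1 \right)} \right)} \right)} q = \sqrt{7} \cdot 341 = 341 \sqrt{7}$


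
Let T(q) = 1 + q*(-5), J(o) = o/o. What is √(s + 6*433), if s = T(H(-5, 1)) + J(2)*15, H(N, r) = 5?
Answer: √2589 ≈ 50.882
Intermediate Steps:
J(o) = 1
T(q) = 1 - 5*q
s = -9 (s = (1 - 5*5) + 1*15 = (1 - 25) + 15 = -24 + 15 = -9)
√(s + 6*433) = √(-9 + 6*433) = √(-9 + 2598) = √2589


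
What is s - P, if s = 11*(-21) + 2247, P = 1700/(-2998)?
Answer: 3022834/1499 ≈ 2016.6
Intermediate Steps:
P = -850/1499 (P = 1700*(-1/2998) = -850/1499 ≈ -0.56704)
s = 2016 (s = -231 + 2247 = 2016)
s - P = 2016 - 1*(-850/1499) = 2016 + 850/1499 = 3022834/1499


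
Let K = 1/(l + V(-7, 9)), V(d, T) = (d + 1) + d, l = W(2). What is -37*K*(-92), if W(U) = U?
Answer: -3404/11 ≈ -309.45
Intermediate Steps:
l = 2
V(d, T) = 1 + 2*d (V(d, T) = (1 + d) + d = 1 + 2*d)
K = -1/11 (K = 1/(2 + (1 + 2*(-7))) = 1/(2 + (1 - 14)) = 1/(2 - 13) = 1/(-11) = -1/11 ≈ -0.090909)
-37*K*(-92) = -37*(-1/11)*(-92) = (37/11)*(-92) = -3404/11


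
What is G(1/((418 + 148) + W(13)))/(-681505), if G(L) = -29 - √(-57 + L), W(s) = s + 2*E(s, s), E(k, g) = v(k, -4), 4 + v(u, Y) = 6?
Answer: 29/681505 + I*√19373090/397317415 ≈ 4.2553e-5 + 1.1078e-5*I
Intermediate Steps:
v(u, Y) = 2 (v(u, Y) = -4 + 6 = 2)
E(k, g) = 2
W(s) = 4 + s (W(s) = s + 2*2 = s + 4 = 4 + s)
G(1/((418 + 148) + W(13)))/(-681505) = (-29 - √(-57 + 1/((418 + 148) + (4 + 13))))/(-681505) = (-29 - √(-57 + 1/(566 + 17)))*(-1/681505) = (-29 - √(-57 + 1/583))*(-1/681505) = (-29 - √(-33230/583))*(-1/681505) = (-29 - I*√19373090/583)*(-1/681505) = 29/681505 + I*√19373090/397317415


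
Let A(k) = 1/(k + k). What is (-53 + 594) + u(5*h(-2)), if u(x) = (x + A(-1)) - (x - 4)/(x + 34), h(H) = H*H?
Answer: 30251/54 ≈ 560.20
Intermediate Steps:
A(k) = 1/(2*k)
h(H) = H²
u(x) = -½ + x - (-4 + x)/(34 + x) (u(x) = (x + (½)/(-1)) - (x - 4)/(x + 34) = (x + (½)*(-1)) - (-4 + x)/(34 + x) = (x - ½) - (-4 + x)/(34 + x) = (-½ + x) - (-4 + x)/(34 + x) = -½ + x - (-4 + x)/(34 + x))
(-53 + 594) + u(5*h(-2)) = (-53 + 594) + (-13 + (5*(-2)²)² + 65*(5*(-2)²)/2)/(34 + 5*(-2)²) = 541 + (-13 + (5*4)² + 65*(5*4)/2)/(34 + 5*4) = 541 + (-13 + 20² + (65/2)*20)/(34 + 20) = 541 + (-13 + 400 + 650)/54 = 541 + (1/54)*1037 = 541 + 1037/54 = 30251/54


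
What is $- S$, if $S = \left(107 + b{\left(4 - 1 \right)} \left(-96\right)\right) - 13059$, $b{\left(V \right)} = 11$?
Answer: $14008$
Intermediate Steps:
$S = -14008$ ($S = \left(107 + 11 \left(-96\right)\right) - 13059 = \left(107 - 1056\right) - 13059 = -949 - 13059 = -14008$)
$- S = \left(-1\right) \left(-14008\right) = 14008$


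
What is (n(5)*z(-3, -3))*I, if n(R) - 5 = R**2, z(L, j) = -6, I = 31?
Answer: -5580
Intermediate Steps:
n(R) = 5 + R**2
(n(5)*z(-3, -3))*I = ((5 + 5**2)*(-6))*31 = ((5 + 25)*(-6))*31 = (30*(-6))*31 = -180*31 = -5580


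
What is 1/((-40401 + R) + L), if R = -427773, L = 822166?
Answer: 1/353992 ≈ 2.8249e-6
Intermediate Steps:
1/((-40401 + R) + L) = 1/((-40401 - 427773) + 822166) = 1/(-468174 + 822166) = 1/353992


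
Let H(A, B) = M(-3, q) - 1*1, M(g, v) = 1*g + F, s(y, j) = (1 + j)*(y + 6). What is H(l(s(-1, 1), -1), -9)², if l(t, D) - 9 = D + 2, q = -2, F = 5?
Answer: 1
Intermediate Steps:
s(y, j) = (1 + j)*(6 + y)
l(t, D) = 11 + D (l(t, D) = 9 + (D + 2) = 9 + (2 + D) = 11 + D)
M(g, v) = 5 + g (M(g, v) = 1*g + 5 = g + 5 = 5 + g)
H(A, B) = 1 (H(A, B) = (5 - 3) - 1*1 = 2 - 1 = 1)
H(l(s(-1, 1), -1), -9)² = 1² = 1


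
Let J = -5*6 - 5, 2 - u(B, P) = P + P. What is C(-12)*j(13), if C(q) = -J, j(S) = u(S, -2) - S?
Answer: -245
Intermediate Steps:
u(B, P) = 2 - 2*P (u(B, P) = 2 - (P + P) = 2 - 2*P)
j(S) = 6 - S (j(S) = (2 - 2*(-2)) - S = (2 + 4) - S = 6 - S)
J = -35 (J = -30 - 5 = -35)
C(q) = 35 (C(q) = -1*(-35) = 35)
C(-12)*j(13) = 35*(6 - 1*13) = 35*(6 - 13) = 35*(-7) = -245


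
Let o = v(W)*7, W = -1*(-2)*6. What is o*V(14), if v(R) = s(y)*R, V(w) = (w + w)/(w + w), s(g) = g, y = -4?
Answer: -336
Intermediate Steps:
V(w) = 1 (V(w) = (2*w)/((2*w)) = (2*w)*(1/(2*w)) = 1)
W = 12 (W = 2*6 = 12)
v(R) = -4*R
o = -336 (o = -4*12*7 = -48*7 = -336)
o*V(14) = -336*1 = -336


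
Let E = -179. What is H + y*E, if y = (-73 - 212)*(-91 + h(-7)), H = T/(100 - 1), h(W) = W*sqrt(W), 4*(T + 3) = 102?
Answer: -102132025/22 - 357105*I*sqrt(7) ≈ -4.6424e+6 - 9.4481e+5*I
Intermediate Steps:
T = 45/2 (T = -3 + (1/4)*102 = -3 + 51/2 = 45/2 ≈ 22.500)
h(W) = W**(3/2)
H = 5/22 (H = 45/(2*(100 - 1)) = (45/2)/99 = (45/2)*(1/99) = 5/22 ≈ 0.22727)
y = 25935 + 1995*I*sqrt(7) (y = (-73 - 212)*(-91 + (-7)**(3/2)) = -285*(-91 - 7*I*sqrt(7)) = 25935 + 1995*I*sqrt(7) ≈ 25935.0 + 5278.3*I)
H + y*E = 5/22 + (25935 + 1995*I*sqrt(7))*(-179) = 5/22 + (-4642365 - 357105*I*sqrt(7)) = -102132025/22 - 357105*I*sqrt(7)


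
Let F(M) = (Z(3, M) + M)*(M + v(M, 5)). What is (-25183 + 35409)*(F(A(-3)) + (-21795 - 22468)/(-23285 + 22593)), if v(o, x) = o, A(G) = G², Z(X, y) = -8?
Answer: 290004247/346 ≈ 8.3816e+5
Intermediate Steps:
F(M) = 2*M*(-8 + M) (F(M) = (-8 + M)*(M + M) = (-8 + M)*(2*M) = 2*M*(-8 + M))
(-25183 + 35409)*(F(A(-3)) + (-21795 - 22468)/(-23285 + 22593)) = (-25183 + 35409)*(2*(-3)²*(-8 + (-3)²) + (-21795 - 22468)/(-23285 + 22593)) = 10226*(2*9*(-8 + 9) - 44263/(-692)) = 10226*(2*9*1 - 44263*(-1/692)) = 10226*(18 + 44263/692) = 10226*(56719/692) = 290004247/346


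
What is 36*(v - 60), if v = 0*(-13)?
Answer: -2160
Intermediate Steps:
v = 0
36*(v - 60) = 36*(0 - 60) = 36*(-60) = -2160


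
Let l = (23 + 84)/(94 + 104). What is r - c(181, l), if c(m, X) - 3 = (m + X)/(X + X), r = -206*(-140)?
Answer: 6135173/214 ≈ 28669.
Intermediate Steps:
l = 107/198 ≈ 0.54040
r = 28840
c(m, X) = 3 + (X + m)/(2*X) (c(m, X) = 3 + (m + X)/(X + X) = 3 + (X + m)/((2*X)) = 3 + (X + m)*(1/(2*X)) = 3 + (X + m)/(2*X))
r - c(181, l) = 28840 - (181 + 7*(107/198))/(2*107/198) = 28840 - 198*(181 + 749/198)/(2*107) = 28840 - 198*36587/(2*107*198) = 28840 - 1*36587/214 = 28840 - 36587/214 = 6135173/214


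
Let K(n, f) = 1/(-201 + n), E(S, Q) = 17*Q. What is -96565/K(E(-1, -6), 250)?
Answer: 29259195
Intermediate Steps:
-96565/K(E(-1, -6), 250) = -96565/(1/(-201 + 17*(-6))) = -96565/(1/(-201 - 102)) = -96565/(1/(-303)) = -96565/(-1/303) = -96565*(-303) = 29259195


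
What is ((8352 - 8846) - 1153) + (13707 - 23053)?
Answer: -10993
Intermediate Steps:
((8352 - 8846) - 1153) + (13707 - 23053) = (-494 - 1153) - 9346 = -1647 - 9346 = -10993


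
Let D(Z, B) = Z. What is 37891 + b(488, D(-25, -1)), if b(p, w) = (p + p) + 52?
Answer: 38919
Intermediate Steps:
b(p, w) = 52 + 2*p (b(p, w) = 2*p + 52 = 52 + 2*p)
37891 + b(488, D(-25, -1)) = 37891 + (52 + 2*488) = 37891 + (52 + 976) = 37891 + 1028 = 38919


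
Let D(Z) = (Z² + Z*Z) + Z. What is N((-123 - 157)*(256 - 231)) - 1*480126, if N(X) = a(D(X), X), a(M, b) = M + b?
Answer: 97505874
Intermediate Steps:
D(Z) = Z + 2*Z² (D(Z) = (Z² + Z²) + Z = 2*Z² + Z = Z + 2*Z²)
N(X) = X + X*(1 + 2*X) (N(X) = X*(1 + 2*X) + X = X + X*(1 + 2*X))
N((-123 - 157)*(256 - 231)) - 1*480126 = 2*((-123 - 157)*(256 - 231))*(1 + (-123 - 157)*(256 - 231)) - 1*480126 = 2*(-280*25)*(1 - 280*25) - 480126 = 2*(-7000)*(1 - 7000) - 480126 = 2*(-7000)*(-6999) - 480126 = 97986000 - 480126 = 97505874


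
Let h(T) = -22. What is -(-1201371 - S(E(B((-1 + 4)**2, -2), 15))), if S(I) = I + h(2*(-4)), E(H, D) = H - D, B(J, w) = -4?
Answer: 1201330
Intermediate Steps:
S(I) = -22 + I (S(I) = I - 22 = -22 + I)
-(-1201371 - S(E(B((-1 + 4)**2, -2), 15))) = -(-1201371 - (-22 + (-4 - 1*15))) = -(-1201371 - (-22 + (-4 - 15))) = -(-1201371 - (-22 - 19)) = -(-1201371 - 1*(-41)) = -(-1201371 + 41) = -1*(-1201330) = 1201330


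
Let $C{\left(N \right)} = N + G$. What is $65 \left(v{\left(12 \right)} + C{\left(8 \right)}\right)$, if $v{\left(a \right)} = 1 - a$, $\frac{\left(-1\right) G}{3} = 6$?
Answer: $-1365$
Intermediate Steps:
$G = -18$ ($G = \left(-3\right) 6 = -18$)
$C{\left(N \right)} = -18 + N$ ($C{\left(N \right)} = N - 18 = -18 + N$)
$65 \left(v{\left(12 \right)} + C{\left(8 \right)}\right) = 65 \left(\left(1 - 12\right) + \left(-18 + 8\right)\right) = 65 \left(\left(1 - 12\right) - 10\right) = 65 \left(-11 - 10\right) = 65 \left(-21\right) = -1365$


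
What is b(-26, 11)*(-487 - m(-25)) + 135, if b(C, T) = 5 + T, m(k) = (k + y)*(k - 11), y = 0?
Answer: -22057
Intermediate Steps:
m(k) = k*(-11 + k) (m(k) = (k + 0)*(k - 11) = k*(-11 + k))
b(-26, 11)*(-487 - m(-25)) + 135 = (5 + 11)*(-487 - (-25)*(-11 - 25)) + 135 = 16*(-487 - (-25)*(-36)) + 135 = 16*(-487 - 1*900) + 135 = 16*(-487 - 900) + 135 = 16*(-1387) + 135 = -22192 + 135 = -22057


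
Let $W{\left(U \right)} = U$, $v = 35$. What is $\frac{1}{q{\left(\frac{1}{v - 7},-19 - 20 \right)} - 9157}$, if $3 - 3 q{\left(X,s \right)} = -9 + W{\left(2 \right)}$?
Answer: $- \frac{3}{27461} \approx -0.00010925$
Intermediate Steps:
$q{\left(X,s \right)} = \frac{10}{3}$ ($q{\left(X,s \right)} = 1 - \frac{-9 + 2}{3} = 1 - - \frac{7}{3} = 1 + \frac{7}{3} = \frac{10}{3}$)
$\frac{1}{q{\left(\frac{1}{v - 7},-19 - 20 \right)} - 9157} = \frac{1}{\frac{10}{3} - 9157} = \frac{1}{- \frac{27461}{3}} = - \frac{3}{27461}$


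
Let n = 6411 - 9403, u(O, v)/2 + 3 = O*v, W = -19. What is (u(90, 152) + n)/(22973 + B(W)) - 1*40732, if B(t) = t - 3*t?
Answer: -937259690/23011 ≈ -40731.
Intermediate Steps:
u(O, v) = -6 + 2*O*v (u(O, v) = -6 + 2*(O*v) = -6 + 2*O*v)
B(t) = -2*t
n = -2992
(u(90, 152) + n)/(22973 + B(W)) - 1*40732 = ((-6 + 2*90*152) - 2992)/(22973 - 2*(-19)) - 1*40732 = ((-6 + 27360) - 2992)/(22973 + 38) - 40732 = (27354 - 2992)/23011 - 40732 = 24362*(1/23011) - 40732 = 24362/23011 - 40732 = -937259690/23011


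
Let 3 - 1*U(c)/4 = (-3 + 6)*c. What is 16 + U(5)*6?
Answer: -272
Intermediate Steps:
U(c) = 12 - 12*c (U(c) = 12 - 4*(-3 + 6)*c = 12 - 12*c)
16 + U(5)*6 = 16 + (12 - 12*5)*6 = 16 + (12 - 60)*6 = 16 - 48*6 = 16 - 288 = -272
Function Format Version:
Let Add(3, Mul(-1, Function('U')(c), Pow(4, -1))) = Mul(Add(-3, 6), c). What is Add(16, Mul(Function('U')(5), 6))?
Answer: -272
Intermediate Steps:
Function('U')(c) = Add(12, Mul(-12, c)) (Function('U')(c) = Add(12, Mul(-4, Mul(Add(-3, 6), c))) = Add(12, Mul(-4, Mul(3, c))) = Add(12, Mul(-12, c)))
Add(16, Mul(Function('U')(5), 6)) = Add(16, Mul(Add(12, Mul(-12, 5)), 6)) = Add(16, Mul(Add(12, -60), 6)) = Add(16, Mul(-48, 6)) = Add(16, -288) = -272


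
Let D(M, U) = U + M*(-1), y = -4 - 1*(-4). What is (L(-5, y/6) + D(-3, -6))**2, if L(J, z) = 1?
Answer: 4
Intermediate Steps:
y = 0 (y = -4 + 4 = 0)
D(M, U) = U - M
(L(-5, y/6) + D(-3, -6))**2 = (1 + (-6 - 1*(-3)))**2 = (1 + (-6 + 3))**2 = (1 - 3)**2 = (-2)**2 = 4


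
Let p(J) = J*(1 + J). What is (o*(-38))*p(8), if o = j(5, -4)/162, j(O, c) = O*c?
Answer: 3040/9 ≈ 337.78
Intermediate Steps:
o = -10/81 (o = (5*(-4))/162 = -20*1/162 = -10/81 ≈ -0.12346)
(o*(-38))*p(8) = (-10/81*(-38))*(8*(1 + 8)) = 380*(8*9)/81 = (380/81)*72 = 3040/9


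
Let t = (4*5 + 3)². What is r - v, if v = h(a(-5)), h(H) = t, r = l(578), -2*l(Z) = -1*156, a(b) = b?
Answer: -451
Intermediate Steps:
t = 529 (t = (20 + 3)² = 23² = 529)
l(Z) = 78 (l(Z) = -(-1)*156/2 = -½*(-156) = 78)
r = 78
h(H) = 529
v = 529
r - v = 78 - 1*529 = 78 - 529 = -451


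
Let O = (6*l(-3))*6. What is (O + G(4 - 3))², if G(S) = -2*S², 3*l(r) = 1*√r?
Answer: -428 - 48*I*√3 ≈ -428.0 - 83.138*I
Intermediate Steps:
l(r) = √r/3 (l(r) = (1*√r)/3 = √r/3)
O = 12*I*√3 (O = (6*(√(-3)/3))*6 = (6*((I*√3)/3))*6 = (6*(I*√3/3))*6 = (2*I*√3)*6 = 12*I*√3 ≈ 20.785*I)
(O + G(4 - 3))² = (12*I*√3 - 2*(4 - 3)²)² = (12*I*√3 - 2*1²)² = (12*I*√3 - 2*1)² = (12*I*√3 - 2)² = (-2 + 12*I*√3)²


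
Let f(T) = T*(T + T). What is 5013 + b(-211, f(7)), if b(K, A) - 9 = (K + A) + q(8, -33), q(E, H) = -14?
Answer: 4895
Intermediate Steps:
f(T) = 2*T**2 (f(T) = T*(2*T) = 2*T**2)
b(K, A) = -5 + A + K (b(K, A) = 9 + ((K + A) - 14) = 9 + ((A + K) - 14) = 9 + (-14 + A + K) = -5 + A + K)
5013 + b(-211, f(7)) = 5013 + (-5 + 2*7**2 - 211) = 5013 + (-5 + 2*49 - 211) = 5013 + (-5 + 98 - 211) = 5013 - 118 = 4895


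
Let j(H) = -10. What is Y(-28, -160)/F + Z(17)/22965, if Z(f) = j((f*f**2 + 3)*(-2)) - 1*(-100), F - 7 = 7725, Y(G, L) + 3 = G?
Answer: -1069/11837692 ≈ -9.0305e-5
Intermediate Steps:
Y(G, L) = -3 + G
F = 7732 (F = 7 + 7725 = 7732)
Z(f) = 90 (Z(f) = -10 - 1*(-100) = -10 + 100 = 90)
Y(-28, -160)/F + Z(17)/22965 = (-3 - 28)/7732 + 90/22965 = -31*1/7732 + 90*(1/22965) = -31/7732 + 6/1531 = -1069/11837692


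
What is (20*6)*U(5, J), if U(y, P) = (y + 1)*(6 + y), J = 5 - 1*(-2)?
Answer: 7920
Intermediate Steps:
J = 7 (J = 5 + 2 = 7)
U(y, P) = (1 + y)*(6 + y)
(20*6)*U(5, J) = (20*6)*(6 + 5² + 7*5) = 120*(6 + 25 + 35) = 120*66 = 7920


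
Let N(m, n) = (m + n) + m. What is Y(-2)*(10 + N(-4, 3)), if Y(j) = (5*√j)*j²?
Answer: 100*I*√2 ≈ 141.42*I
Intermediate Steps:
N(m, n) = n + 2*m
Y(j) = 5*j^(5/2)
Y(-2)*(10 + N(-4, 3)) = (5*(-2)^(5/2))*(10 + (3 + 2*(-4))) = (5*(4*I*√2))*(10 + (3 - 8)) = (20*I*√2)*(10 - 5) = (20*I*√2)*5 = 100*I*√2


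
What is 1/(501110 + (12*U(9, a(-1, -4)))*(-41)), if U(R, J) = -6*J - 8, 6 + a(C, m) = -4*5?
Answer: 1/428294 ≈ 2.3348e-6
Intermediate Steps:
a(C, m) = -26 (a(C, m) = -6 - 4*5 = -6 - 20 = -26)
U(R, J) = -8 - 6*J
1/(501110 + (12*U(9, a(-1, -4)))*(-41)) = 1/(501110 + (12*(-8 - 6*(-26)))*(-41)) = 1/(501110 + (12*(-8 + 156))*(-41)) = 1/(501110 + (12*148)*(-41)) = 1/(501110 + 1776*(-41)) = 1/(501110 - 72816) = 1/428294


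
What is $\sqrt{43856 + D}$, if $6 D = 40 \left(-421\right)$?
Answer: $\frac{2 \sqrt{92361}}{3} \approx 202.61$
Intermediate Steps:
$D = - \frac{8420}{3}$ ($D = \frac{40 \left(-421\right)}{6} = \frac{1}{6} \left(-16840\right) = - \frac{8420}{3} \approx -2806.7$)
$\sqrt{43856 + D} = \sqrt{43856 - \frac{8420}{3}} = \sqrt{\frac{123148}{3}} = \frac{2 \sqrt{92361}}{3}$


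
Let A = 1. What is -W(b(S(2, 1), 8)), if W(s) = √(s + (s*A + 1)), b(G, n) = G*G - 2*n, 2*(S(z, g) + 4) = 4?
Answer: -I*√23 ≈ -4.7958*I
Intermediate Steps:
S(z, g) = -2 (S(z, g) = -4 + (½)*4 = -4 + 2 = -2)
b(G, n) = G² - 2*n
W(s) = √(1 + 2*s) (W(s) = √(s + (s*1 + 1)) = √(s + (s + 1)) = √(s + (1 + s)) = √(1 + 2*s))
-W(b(S(2, 1), 8)) = -√(1 + 2*((-2)² - 2*8)) = -√(1 + 2*(4 - 16)) = -√(1 + 2*(-12)) = -√(1 - 24) = -√(-23) = -I*√23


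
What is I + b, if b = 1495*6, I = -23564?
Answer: -14594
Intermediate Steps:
b = 8970
I + b = -23564 + 8970 = -14594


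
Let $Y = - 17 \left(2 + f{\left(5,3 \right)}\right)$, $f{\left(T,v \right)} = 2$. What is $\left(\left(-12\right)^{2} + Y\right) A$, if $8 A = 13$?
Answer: $\frac{247}{2} \approx 123.5$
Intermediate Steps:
$A = \frac{13}{8}$ ($A = \frac{1}{8} \cdot 13 = \frac{13}{8} \approx 1.625$)
$Y = -68$ ($Y = - 17 \left(2 + 2\right) = \left(-17\right) 4 = -68$)
$\left(\left(-12\right)^{2} + Y\right) A = \left(\left(-12\right)^{2} - 68\right) \frac{13}{8} = \left(144 - 68\right) \frac{13}{8} = 76 \cdot \frac{13}{8} = \frac{247}{2}$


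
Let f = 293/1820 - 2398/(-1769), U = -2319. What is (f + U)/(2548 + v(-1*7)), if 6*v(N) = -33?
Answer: -829035927/909531350 ≈ -0.91150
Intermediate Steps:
v(N) = -11/2 (v(N) = (⅙)*(-33) = -11/2)
f = 4882677/3219580 (f = 293*(1/1820) - 2398*(-1/1769) = 293/1820 + 2398/1769 = 4882677/3219580 ≈ 1.5166)
(f + U)/(2548 + v(-1*7)) = (4882677/3219580 - 2319)/(2548 - 11/2) = -7461323343/(3219580*5085/2) = -7461323343/3219580*2/5085 = -829035927/909531350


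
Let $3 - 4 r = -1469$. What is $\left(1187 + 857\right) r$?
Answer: $752192$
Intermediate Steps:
$r = 368$ ($r = \frac{3}{4} - - \frac{1469}{4} = \frac{3}{4} + \frac{1469}{4} = 368$)
$\left(1187 + 857\right) r = \left(1187 + 857\right) 368 = 2044 \cdot 368 = 752192$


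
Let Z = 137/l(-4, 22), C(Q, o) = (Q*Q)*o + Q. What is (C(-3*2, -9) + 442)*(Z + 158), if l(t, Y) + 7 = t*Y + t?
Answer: 1736560/99 ≈ 17541.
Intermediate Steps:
l(t, Y) = -7 + t + Y*t (l(t, Y) = -7 + (t*Y + t) = -7 + (Y*t + t) = -7 + (t + Y*t) = -7 + t + Y*t)
C(Q, o) = Q + o*Q² (C(Q, o) = Q²*o + Q = o*Q² + Q = Q + o*Q²)
Z = -137/99 (Z = 137/(-7 - 4 + 22*(-4)) = 137/(-7 - 4 - 88) = 137/(-99) = 137*(-1/99) = -137/99 ≈ -1.3838)
(C(-3*2, -9) + 442)*(Z + 158) = ((-3*2)*(1 - 3*2*(-9)) + 442)*(-137/99 + 158) = (-6*(1 - 6*(-9)) + 442)*(15505/99) = (-6*(1 + 54) + 442)*(15505/99) = (-6*55 + 442)*(15505/99) = (-330 + 442)*(15505/99) = 112*(15505/99) = 1736560/99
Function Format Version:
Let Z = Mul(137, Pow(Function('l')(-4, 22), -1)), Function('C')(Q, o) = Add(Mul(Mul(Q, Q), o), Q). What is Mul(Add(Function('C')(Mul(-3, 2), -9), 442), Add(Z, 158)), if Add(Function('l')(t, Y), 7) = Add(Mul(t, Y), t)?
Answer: Rational(1736560, 99) ≈ 17541.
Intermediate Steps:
Function('l')(t, Y) = Add(-7, t, Mul(Y, t)) (Function('l')(t, Y) = Add(-7, Add(Mul(t, Y), t)) = Add(-7, Add(Mul(Y, t), t)) = Add(-7, Add(t, Mul(Y, t))) = Add(-7, t, Mul(Y, t)))
Function('C')(Q, o) = Add(Q, Mul(o, Pow(Q, 2))) (Function('C')(Q, o) = Add(Mul(Pow(Q, 2), o), Q) = Add(Mul(o, Pow(Q, 2)), Q) = Add(Q, Mul(o, Pow(Q, 2))))
Z = Rational(-137, 99) (Z = Mul(137, Pow(Add(-7, -4, Mul(22, -4)), -1)) = Mul(137, Pow(Add(-7, -4, -88), -1)) = Mul(137, Pow(-99, -1)) = Mul(137, Rational(-1, 99)) = Rational(-137, 99) ≈ -1.3838)
Mul(Add(Function('C')(Mul(-3, 2), -9), 442), Add(Z, 158)) = Mul(Add(Mul(Mul(-3, 2), Add(1, Mul(Mul(-3, 2), -9))), 442), Add(Rational(-137, 99), 158)) = Mul(Add(Mul(-6, Add(1, Mul(-6, -9))), 442), Rational(15505, 99)) = Mul(Add(Mul(-6, Add(1, 54)), 442), Rational(15505, 99)) = Mul(Add(Mul(-6, 55), 442), Rational(15505, 99)) = Mul(Add(-330, 442), Rational(15505, 99)) = Mul(112, Rational(15505, 99)) = Rational(1736560, 99)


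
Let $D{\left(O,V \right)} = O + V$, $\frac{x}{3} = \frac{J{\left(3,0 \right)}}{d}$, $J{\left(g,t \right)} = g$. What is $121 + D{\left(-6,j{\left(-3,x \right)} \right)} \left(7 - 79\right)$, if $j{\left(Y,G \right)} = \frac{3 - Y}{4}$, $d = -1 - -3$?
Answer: $445$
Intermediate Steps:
$d = 2$ ($d = -1 + 3 = 2$)
$x = \frac{9}{2}$ ($x = 3 \cdot \frac{3}{2} = \frac{9}{2} \approx 4.5$)
$j{\left(Y,G \right)} = \frac{3}{4} - \frac{Y}{4}$ ($j{\left(Y,G \right)} = \left(3 - Y\right) \frac{1}{4} = \frac{3}{4} - \frac{Y}{4}$)
$121 + D{\left(-6,j{\left(-3,x \right)} \right)} \left(7 - 79\right) = 121 + \left(-6 + \left(\frac{3}{4} - - \frac{3}{4}\right)\right) \left(7 - 79\right) = 121 + \left(-6 + \left(\frac{3}{4} + \frac{3}{4}\right)\right) \left(7 - 79\right) = 121 + \left(-6 + \frac{3}{2}\right) \left(-72\right) = 121 - -324 = 121 + 324 = 445$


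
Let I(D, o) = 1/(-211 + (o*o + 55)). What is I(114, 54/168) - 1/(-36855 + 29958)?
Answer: -587225/93663559 ≈ -0.0062695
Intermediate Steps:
I(D, o) = 1/(-156 + o**2) (I(D, o) = 1/(-211 + (o**2 + 55)) = 1/(-211 + (55 + o**2)) = 1/(-156 + o**2))
I(114, 54/168) - 1/(-36855 + 29958) = 1/(-156 + (54/168)**2) - 1/(-36855 + 29958) = 1/(-156 + (54*(1/168))**2) - 1/(-6897) = 1/(-156 + (9/28)**2) - 1*(-1/6897) = 1/(-156 + 81/784) + 1/6897 = 1/(-122223/784) + 1/6897 = -784/122223 + 1/6897 = -587225/93663559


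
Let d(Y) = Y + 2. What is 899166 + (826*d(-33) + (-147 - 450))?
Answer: 872963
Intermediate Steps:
d(Y) = 2 + Y
899166 + (826*d(-33) + (-147 - 450)) = 899166 + (826*(2 - 33) + (-147 - 450)) = 899166 + (826*(-31) - 597) = 899166 + (-25606 - 597) = 899166 - 26203 = 872963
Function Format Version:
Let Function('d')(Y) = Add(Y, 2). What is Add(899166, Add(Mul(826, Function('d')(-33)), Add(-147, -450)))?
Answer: 872963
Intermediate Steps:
Function('d')(Y) = Add(2, Y)
Add(899166, Add(Mul(826, Function('d')(-33)), Add(-147, -450))) = Add(899166, Add(Mul(826, Add(2, -33)), Add(-147, -450))) = Add(899166, Add(Mul(826, -31), -597)) = Add(899166, Add(-25606, -597)) = Add(899166, -26203) = 872963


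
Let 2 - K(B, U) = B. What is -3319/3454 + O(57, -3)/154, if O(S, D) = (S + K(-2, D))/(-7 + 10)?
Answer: -30061/36267 ≈ -0.82888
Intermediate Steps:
K(B, U) = 2 - B
O(S, D) = 4/3 + S/3 (O(S, D) = (S + (2 - 1*(-2)))/(-7 + 10) = (S + (2 + 2))/3 = (S + 4)*(⅓) = (4 + S)*(⅓) = 4/3 + S/3)
-3319/3454 + O(57, -3)/154 = -3319/3454 + (4/3 + (⅓)*57)/154 = -3319*1/3454 + (4/3 + 19)*(1/154) = -3319/3454 + (61/3)*(1/154) = -3319/3454 + 61/462 = -30061/36267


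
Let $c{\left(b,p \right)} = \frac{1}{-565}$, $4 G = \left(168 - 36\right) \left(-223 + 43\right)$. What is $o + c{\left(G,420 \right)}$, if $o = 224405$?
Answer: $\frac{126788824}{565} \approx 2.2441 \cdot 10^{5}$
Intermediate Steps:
$G = -5940$ ($G = \frac{\left(168 - 36\right) \left(-223 + 43\right)}{4} = \frac{132 \left(-180\right)}{4} = \frac{1}{4} \left(-23760\right) = -5940$)
$c{\left(b,p \right)} = - \frac{1}{565}$
$o + c{\left(G,420 \right)} = 224405 - \frac{1}{565} = \frac{126788824}{565}$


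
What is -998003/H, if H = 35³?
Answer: -998003/42875 ≈ -23.277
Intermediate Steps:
H = 42875
-998003/H = -998003/42875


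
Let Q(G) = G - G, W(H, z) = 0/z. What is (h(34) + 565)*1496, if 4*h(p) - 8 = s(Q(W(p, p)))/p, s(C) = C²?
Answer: 848232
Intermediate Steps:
W(H, z) = 0
Q(G) = 0
h(p) = 2 (h(p) = 2 + (0²/p)/4 = 2 + (0/p)/4 = 2 + (¼)*0 = 2 + 0 = 2)
(h(34) + 565)*1496 = (2 + 565)*1496 = 567*1496 = 848232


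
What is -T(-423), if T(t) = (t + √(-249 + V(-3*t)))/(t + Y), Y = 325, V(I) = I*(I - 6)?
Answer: -423/98 + √1602498/98 ≈ 8.6010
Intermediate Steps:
V(I) = I*(-6 + I)
T(t) = (t + √(-249 - 3*t*(-6 - 3*t)))/(325 + t) (T(t) = (t + √(-249 + (-3*t)*(-6 - 3*t)))/(t + 325) = (t + √(-249 - 3*t*(-6 - 3*t)))/(325 + t))
-T(-423) = -(-423 + √3*√(-83 + 3*(-423)*(2 - 423)))/(325 - 423) = -(-423 + √3*√(-83 + 3*(-423)*(-421)))/(-98) = -(-1)*(-423 + √3*√(-83 + 534249))/98 = -(-1)*(-423 + √3*√534166)/98 = -(-1)*(-423 + √1602498)/98 = -(423/98 - √1602498/98) = -423/98 + √1602498/98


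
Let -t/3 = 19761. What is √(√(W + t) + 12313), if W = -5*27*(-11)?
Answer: √(12313 + 39*I*√38) ≈ 110.97 + 1.083*I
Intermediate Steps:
t = -59283 (t = -3*19761 = -59283)
W = 1485 (W = -135*(-11) = 1485)
√(√(W + t) + 12313) = √(√(1485 - 59283) + 12313) = √(√(-57798) + 12313) = √(39*I*√38 + 12313) = √(12313 + 39*I*√38)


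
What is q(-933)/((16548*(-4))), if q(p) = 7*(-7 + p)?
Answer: 235/2364 ≈ 0.099408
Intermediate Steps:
q(p) = -49 + 7*p
q(-933)/((16548*(-4))) = (-49 + 7*(-933))/((16548*(-4))) = (-49 - 6531)/(-66192) = -6580*(-1/66192) = 235/2364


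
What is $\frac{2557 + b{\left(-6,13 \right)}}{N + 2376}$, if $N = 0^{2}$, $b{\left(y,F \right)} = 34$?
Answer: $\frac{2591}{2376} \approx 1.0905$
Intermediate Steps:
$N = 0$
$\frac{2557 + b{\left(-6,13 \right)}}{N + 2376} = \frac{2557 + 34}{0 + 2376} = \frac{2591}{2376}$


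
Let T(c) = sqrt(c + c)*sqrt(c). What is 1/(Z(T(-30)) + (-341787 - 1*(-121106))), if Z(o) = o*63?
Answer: -220681/48692959561 + 1890*sqrt(2)/48692959561 ≈ -4.4772e-6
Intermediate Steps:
T(c) = c*sqrt(2) (T(c) = sqrt(2*c)*sqrt(c) = (sqrt(2)*sqrt(c))*sqrt(c) = c*sqrt(2))
Z(o) = 63*o
1/(Z(T(-30)) + (-341787 - 1*(-121106))) = 1/(63*(-30*sqrt(2)) + (-341787 - 1*(-121106))) = 1/(-1890*sqrt(2) + (-341787 + 121106)) = 1/(-1890*sqrt(2) - 220681) = 1/(-220681 - 1890*sqrt(2))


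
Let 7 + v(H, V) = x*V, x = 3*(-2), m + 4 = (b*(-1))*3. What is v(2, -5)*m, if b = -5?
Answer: 253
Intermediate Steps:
m = 11 (m = -4 - 5*(-1)*3 = -4 + 5*3 = -4 + 15 = 11)
x = -6
v(H, V) = -7 - 6*V
v(2, -5)*m = (-7 - 6*(-5))*11 = (-7 + 30)*11 = 23*11 = 253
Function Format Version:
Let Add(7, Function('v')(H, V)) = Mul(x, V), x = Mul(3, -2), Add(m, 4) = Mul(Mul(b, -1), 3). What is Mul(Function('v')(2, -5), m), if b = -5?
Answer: 253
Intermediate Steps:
m = 11 (m = Add(-4, Mul(Mul(-5, -1), 3)) = Add(-4, Mul(5, 3)) = Add(-4, 15) = 11)
x = -6
Function('v')(H, V) = Add(-7, Mul(-6, V))
Mul(Function('v')(2, -5), m) = Mul(Add(-7, Mul(-6, -5)), 11) = Mul(Add(-7, 30), 11) = Mul(23, 11) = 253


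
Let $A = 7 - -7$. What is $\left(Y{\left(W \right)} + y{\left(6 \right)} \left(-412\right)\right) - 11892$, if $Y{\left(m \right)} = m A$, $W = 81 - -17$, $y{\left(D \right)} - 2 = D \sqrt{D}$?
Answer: $-11344 - 2472 \sqrt{6} \approx -17399.0$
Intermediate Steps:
$A = 14$ ($A = 7 + 7 = 14$)
$y{\left(D \right)} = 2 + D^{\frac{3}{2}}$ ($y{\left(D \right)} = 2 + D \sqrt{D} = 2 + D^{\frac{3}{2}}$)
$W = 98$ ($W = 81 + 17 = 98$)
$Y{\left(m \right)} = 14 m$ ($Y{\left(m \right)} = m 14 = 14 m$)
$\left(Y{\left(W \right)} + y{\left(6 \right)} \left(-412\right)\right) - 11892 = \left(14 \cdot 98 + \left(2 + 6^{\frac{3}{2}}\right) \left(-412\right)\right) - 11892 = \left(1372 + \left(2 + 6 \sqrt{6}\right) \left(-412\right)\right) - 11892 = \left(1372 - \left(824 + 2472 \sqrt{6}\right)\right) - 11892 = \left(548 - 2472 \sqrt{6}\right) - 11892 = -11344 - 2472 \sqrt{6}$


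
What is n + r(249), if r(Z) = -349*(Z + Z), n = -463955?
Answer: -637757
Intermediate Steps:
r(Z) = -698*Z
n + r(249) = -463955 - 698*249 = -463955 - 173802 = -637757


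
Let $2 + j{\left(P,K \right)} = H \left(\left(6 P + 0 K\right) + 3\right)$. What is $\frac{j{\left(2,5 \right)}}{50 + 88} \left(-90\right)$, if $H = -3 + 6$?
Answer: $- \frac{645}{23} \approx -28.043$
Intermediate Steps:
$H = 3$
$j{\left(P,K \right)} = 7 + 18 P$ ($j{\left(P,K \right)} = -2 + 3 \left(\left(6 P + 0 K\right) + 3\right) = -2 + 3 \left(\left(6 P + 0\right) + 3\right) = -2 + 3 \left(6 P + 3\right) = -2 + 3 \left(3 + 6 P\right) = -2 + \left(9 + 18 P\right) = 7 + 18 P$)
$\frac{j{\left(2,5 \right)}}{50 + 88} \left(-90\right) = \frac{7 + 18 \cdot 2}{50 + 88} \left(-90\right) = \frac{7 + 36}{138} \left(-90\right) = 43 \cdot \frac{1}{138} \left(-90\right) = \frac{43}{138} \left(-90\right) = - \frac{645}{23}$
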